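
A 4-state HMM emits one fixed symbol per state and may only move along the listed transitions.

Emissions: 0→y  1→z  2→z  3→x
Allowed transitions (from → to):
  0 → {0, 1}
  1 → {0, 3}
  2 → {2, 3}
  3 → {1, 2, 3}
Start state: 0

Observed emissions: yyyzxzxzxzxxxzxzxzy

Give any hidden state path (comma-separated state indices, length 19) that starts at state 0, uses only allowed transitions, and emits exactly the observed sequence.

  [0] y  {0}  => 0  start
  [1] y  {0}  => 0  0->0 ok
  [2] y  {0}  => 0  0->0 ok
  [3] z  {1,2}  => 1  0->1 ok
  [4] x  {3}  => 3  1->3 ok
  [5] z  {1,2}  => 2  3->2 ok
  [6] x  {3}  => 3  2->3 ok
  [7] z  {1,2}  => 1  3->1 ok
  [8] x  {3}  => 3  1->3 ok
  [9] z  {1,2}  => 1  3->1 ok
  [10] x  {3}  => 3  1->3 ok
  [11] x  {3}  => 3  3->3 ok
  [12] x  {3}  => 3  3->3 ok
  [13] z  {1,2}  => 2  3->2 ok
  [14] x  {3}  => 3  2->3 ok
  [15] z  {1,2}  => 1  3->1 ok
  [16] x  {3}  => 3  1->3 ok
  [17] z  {1,2}  => 1  3->1 ok
  [18] y  {0}  => 0  1->0 ok

0,0,0,1,3,2,3,1,3,1,3,3,3,2,3,1,3,1,0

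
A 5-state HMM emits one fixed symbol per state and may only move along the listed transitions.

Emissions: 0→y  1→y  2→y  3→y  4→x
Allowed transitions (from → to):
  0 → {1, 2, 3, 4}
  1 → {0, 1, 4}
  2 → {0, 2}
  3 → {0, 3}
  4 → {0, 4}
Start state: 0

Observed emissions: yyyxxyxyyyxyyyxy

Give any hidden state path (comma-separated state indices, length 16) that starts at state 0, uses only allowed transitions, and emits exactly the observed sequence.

  [0] y  {0,1,2,3}  => 0  start
  [1] y  {0,1,2,3}  => 2  0->2 ok
  [2] y  {0,1,2,3}  => 0  2->0 ok
  [3] x  {4}  => 4  0->4 ok
  [4] x  {4}  => 4  4->4 ok
  [5] y  {0,1,2,3}  => 0  4->0 ok
  [6] x  {4}  => 4  0->4 ok
  [7] y  {0,1,2,3}  => 0  4->0 ok
  [8] y  {0,1,2,3}  => 3  0->3 ok
  [9] y  {0,1,2,3}  => 0  3->0 ok
  [10] x  {4}  => 4  0->4 ok
  [11] y  {0,1,2,3}  => 0  4->0 ok
  [12] y  {0,1,2,3}  => 1  0->1 ok
  [13] y  {0,1,2,3}  => 1  1->1 ok
  [14] x  {4}  => 4  1->4 ok
  [15] y  {0,1,2,3}  => 0  4->0 ok

0,2,0,4,4,0,4,0,3,0,4,0,1,1,4,0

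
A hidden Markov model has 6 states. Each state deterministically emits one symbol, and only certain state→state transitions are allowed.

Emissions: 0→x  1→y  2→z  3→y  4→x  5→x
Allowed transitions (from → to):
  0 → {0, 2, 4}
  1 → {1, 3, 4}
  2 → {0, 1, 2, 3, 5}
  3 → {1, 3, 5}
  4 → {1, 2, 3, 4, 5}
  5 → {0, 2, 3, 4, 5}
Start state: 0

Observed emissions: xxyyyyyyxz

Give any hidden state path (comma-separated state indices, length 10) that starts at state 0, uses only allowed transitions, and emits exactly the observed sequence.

0,4,1,3,1,3,1,3,5,2

  t0 'x' -> {0,4,5}, take 0 (start)
  t1 'x' -> {0,4,5}, take 4 (0->4 ok)
  t2 'y' -> {1,3}, take 1 (4->1 ok)
  t3 'y' -> {1,3}, take 3 (1->3 ok)
  t4 'y' -> {1,3}, take 1 (3->1 ok)
  t5 'y' -> {1,3}, take 3 (1->3 ok)
  t6 'y' -> {1,3}, take 1 (3->1 ok)
  t7 'y' -> {1,3}, take 3 (1->3 ok)
  t8 'x' -> {0,4,5}, take 5 (3->5 ok)
  t9 'z' -> {2}, take 2 (5->2 ok)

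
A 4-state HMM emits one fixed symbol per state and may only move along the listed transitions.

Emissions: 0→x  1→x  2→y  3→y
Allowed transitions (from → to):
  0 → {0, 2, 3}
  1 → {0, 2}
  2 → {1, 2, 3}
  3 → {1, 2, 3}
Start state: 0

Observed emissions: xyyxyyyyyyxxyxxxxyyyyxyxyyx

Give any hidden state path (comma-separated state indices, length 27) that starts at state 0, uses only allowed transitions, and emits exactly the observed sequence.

0,2,2,1,2,3,3,2,2,3,1,0,2,1,0,0,0,3,2,2,3,1,2,1,2,2,1

  0: obs=x cand={0,1} pick 0 [start]
  1: obs=y cand={2,3} pick 2 [0->2 ok]
  2: obs=y cand={2,3} pick 2 [2->2 ok]
  3: obs=x cand={0,1} pick 1 [2->1 ok]
  4: obs=y cand={2,3} pick 2 [1->2 ok]
  5: obs=y cand={2,3} pick 3 [2->3 ok]
  6: obs=y cand={2,3} pick 3 [3->3 ok]
  7: obs=y cand={2,3} pick 2 [3->2 ok]
  8: obs=y cand={2,3} pick 2 [2->2 ok]
  9: obs=y cand={2,3} pick 3 [2->3 ok]
  10: obs=x cand={0,1} pick 1 [3->1 ok]
  11: obs=x cand={0,1} pick 0 [1->0 ok]
  12: obs=y cand={2,3} pick 2 [0->2 ok]
  13: obs=x cand={0,1} pick 1 [2->1 ok]
  14: obs=x cand={0,1} pick 0 [1->0 ok]
  15: obs=x cand={0,1} pick 0 [0->0 ok]
  16: obs=x cand={0,1} pick 0 [0->0 ok]
  17: obs=y cand={2,3} pick 3 [0->3 ok]
  18: obs=y cand={2,3} pick 2 [3->2 ok]
  19: obs=y cand={2,3} pick 2 [2->2 ok]
  20: obs=y cand={2,3} pick 3 [2->3 ok]
  21: obs=x cand={0,1} pick 1 [3->1 ok]
  22: obs=y cand={2,3} pick 2 [1->2 ok]
  23: obs=x cand={0,1} pick 1 [2->1 ok]
  24: obs=y cand={2,3} pick 2 [1->2 ok]
  25: obs=y cand={2,3} pick 2 [2->2 ok]
  26: obs=x cand={0,1} pick 1 [2->1 ok]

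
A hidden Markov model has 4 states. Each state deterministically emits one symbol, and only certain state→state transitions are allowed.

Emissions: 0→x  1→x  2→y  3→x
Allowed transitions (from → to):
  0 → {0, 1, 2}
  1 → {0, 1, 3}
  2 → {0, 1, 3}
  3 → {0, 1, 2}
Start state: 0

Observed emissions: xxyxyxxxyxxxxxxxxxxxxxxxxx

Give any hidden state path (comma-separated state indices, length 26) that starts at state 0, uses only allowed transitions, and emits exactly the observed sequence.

0,0,2,3,2,3,1,0,2,1,0,1,1,1,0,1,3,1,1,1,3,1,1,0,0,0

  t0 'x' -> {0,1,3}, take 0 (start)
  t1 'x' -> {0,1,3}, take 0 (0->0 ok)
  t2 'y' -> {2}, take 2 (0->2 ok)
  t3 'x' -> {0,1,3}, take 3 (2->3 ok)
  t4 'y' -> {2}, take 2 (3->2 ok)
  t5 'x' -> {0,1,3}, take 3 (2->3 ok)
  t6 'x' -> {0,1,3}, take 1 (3->1 ok)
  t7 'x' -> {0,1,3}, take 0 (1->0 ok)
  t8 'y' -> {2}, take 2 (0->2 ok)
  t9 'x' -> {0,1,3}, take 1 (2->1 ok)
  t10 'x' -> {0,1,3}, take 0 (1->0 ok)
  t11 'x' -> {0,1,3}, take 1 (0->1 ok)
  t12 'x' -> {0,1,3}, take 1 (1->1 ok)
  t13 'x' -> {0,1,3}, take 1 (1->1 ok)
  t14 'x' -> {0,1,3}, take 0 (1->0 ok)
  t15 'x' -> {0,1,3}, take 1 (0->1 ok)
  t16 'x' -> {0,1,3}, take 3 (1->3 ok)
  t17 'x' -> {0,1,3}, take 1 (3->1 ok)
  t18 'x' -> {0,1,3}, take 1 (1->1 ok)
  t19 'x' -> {0,1,3}, take 1 (1->1 ok)
  t20 'x' -> {0,1,3}, take 3 (1->3 ok)
  t21 'x' -> {0,1,3}, take 1 (3->1 ok)
  t22 'x' -> {0,1,3}, take 1 (1->1 ok)
  t23 'x' -> {0,1,3}, take 0 (1->0 ok)
  t24 'x' -> {0,1,3}, take 0 (0->0 ok)
  t25 'x' -> {0,1,3}, take 0 (0->0 ok)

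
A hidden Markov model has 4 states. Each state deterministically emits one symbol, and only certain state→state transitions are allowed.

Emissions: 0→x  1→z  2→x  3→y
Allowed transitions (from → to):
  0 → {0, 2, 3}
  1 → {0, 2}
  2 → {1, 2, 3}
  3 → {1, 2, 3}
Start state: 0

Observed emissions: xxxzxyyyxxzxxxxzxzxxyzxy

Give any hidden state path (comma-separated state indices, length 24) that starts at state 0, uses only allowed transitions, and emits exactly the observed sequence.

  0: obs=x cand={0,2} pick 0 [start]
  1: obs=x cand={0,2} pick 0 [0->0 ok]
  2: obs=x cand={0,2} pick 2 [0->2 ok]
  3: obs=z cand={1} pick 1 [2->1 ok]
  4: obs=x cand={0,2} pick 0 [1->0 ok]
  5: obs=y cand={3} pick 3 [0->3 ok]
  6: obs=y cand={3} pick 3 [3->3 ok]
  7: obs=y cand={3} pick 3 [3->3 ok]
  8: obs=x cand={0,2} pick 2 [3->2 ok]
  9: obs=x cand={0,2} pick 2 [2->2 ok]
  10: obs=z cand={1} pick 1 [2->1 ok]
  11: obs=x cand={0,2} pick 0 [1->0 ok]
  12: obs=x cand={0,2} pick 0 [0->0 ok]
  13: obs=x cand={0,2} pick 2 [0->2 ok]
  14: obs=x cand={0,2} pick 2 [2->2 ok]
  15: obs=z cand={1} pick 1 [2->1 ok]
  16: obs=x cand={0,2} pick 2 [1->2 ok]
  17: obs=z cand={1} pick 1 [2->1 ok]
  18: obs=x cand={0,2} pick 2 [1->2 ok]
  19: obs=x cand={0,2} pick 2 [2->2 ok]
  20: obs=y cand={3} pick 3 [2->3 ok]
  21: obs=z cand={1} pick 1 [3->1 ok]
  22: obs=x cand={0,2} pick 0 [1->0 ok]
  23: obs=y cand={3} pick 3 [0->3 ok]

0,0,2,1,0,3,3,3,2,2,1,0,0,2,2,1,2,1,2,2,3,1,0,3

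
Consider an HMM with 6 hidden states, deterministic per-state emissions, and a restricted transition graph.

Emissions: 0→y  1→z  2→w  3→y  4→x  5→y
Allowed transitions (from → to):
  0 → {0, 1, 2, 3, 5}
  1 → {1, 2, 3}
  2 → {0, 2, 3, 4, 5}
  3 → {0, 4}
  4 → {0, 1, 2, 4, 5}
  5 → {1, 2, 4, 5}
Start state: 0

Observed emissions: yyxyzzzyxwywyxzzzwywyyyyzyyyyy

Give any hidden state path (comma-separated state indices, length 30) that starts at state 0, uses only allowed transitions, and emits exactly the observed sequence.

0,3,4,5,1,1,1,3,4,2,5,2,3,4,1,1,1,2,5,2,0,3,0,5,1,3,0,0,0,0

  t0 'y' -> {0,3,5}, take 0 (start)
  t1 'y' -> {0,3,5}, take 3 (0->3 ok)
  t2 'x' -> {4}, take 4 (3->4 ok)
  t3 'y' -> {0,3,5}, take 5 (4->5 ok)
  t4 'z' -> {1}, take 1 (5->1 ok)
  t5 'z' -> {1}, take 1 (1->1 ok)
  t6 'z' -> {1}, take 1 (1->1 ok)
  t7 'y' -> {0,3,5}, take 3 (1->3 ok)
  t8 'x' -> {4}, take 4 (3->4 ok)
  t9 'w' -> {2}, take 2 (4->2 ok)
  t10 'y' -> {0,3,5}, take 5 (2->5 ok)
  t11 'w' -> {2}, take 2 (5->2 ok)
  t12 'y' -> {0,3,5}, take 3 (2->3 ok)
  t13 'x' -> {4}, take 4 (3->4 ok)
  t14 'z' -> {1}, take 1 (4->1 ok)
  t15 'z' -> {1}, take 1 (1->1 ok)
  t16 'z' -> {1}, take 1 (1->1 ok)
  t17 'w' -> {2}, take 2 (1->2 ok)
  t18 'y' -> {0,3,5}, take 5 (2->5 ok)
  t19 'w' -> {2}, take 2 (5->2 ok)
  t20 'y' -> {0,3,5}, take 0 (2->0 ok)
  t21 'y' -> {0,3,5}, take 3 (0->3 ok)
  t22 'y' -> {0,3,5}, take 0 (3->0 ok)
  t23 'y' -> {0,3,5}, take 5 (0->5 ok)
  t24 'z' -> {1}, take 1 (5->1 ok)
  t25 'y' -> {0,3,5}, take 3 (1->3 ok)
  t26 'y' -> {0,3,5}, take 0 (3->0 ok)
  t27 'y' -> {0,3,5}, take 0 (0->0 ok)
  t28 'y' -> {0,3,5}, take 0 (0->0 ok)
  t29 'y' -> {0,3,5}, take 0 (0->0 ok)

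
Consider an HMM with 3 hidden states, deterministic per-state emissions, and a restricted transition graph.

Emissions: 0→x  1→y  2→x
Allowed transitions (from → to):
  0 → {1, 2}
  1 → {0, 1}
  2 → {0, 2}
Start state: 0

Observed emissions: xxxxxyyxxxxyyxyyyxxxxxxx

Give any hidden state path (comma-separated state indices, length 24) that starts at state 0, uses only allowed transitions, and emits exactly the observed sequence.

0,2,2,2,0,1,1,0,2,2,0,1,1,0,1,1,1,0,2,2,2,0,2,2

  0: obs=x cand={0,2} pick 0 [start]
  1: obs=x cand={0,2} pick 2 [0->2 ok]
  2: obs=x cand={0,2} pick 2 [2->2 ok]
  3: obs=x cand={0,2} pick 2 [2->2 ok]
  4: obs=x cand={0,2} pick 0 [2->0 ok]
  5: obs=y cand={1} pick 1 [0->1 ok]
  6: obs=y cand={1} pick 1 [1->1 ok]
  7: obs=x cand={0,2} pick 0 [1->0 ok]
  8: obs=x cand={0,2} pick 2 [0->2 ok]
  9: obs=x cand={0,2} pick 2 [2->2 ok]
  10: obs=x cand={0,2} pick 0 [2->0 ok]
  11: obs=y cand={1} pick 1 [0->1 ok]
  12: obs=y cand={1} pick 1 [1->1 ok]
  13: obs=x cand={0,2} pick 0 [1->0 ok]
  14: obs=y cand={1} pick 1 [0->1 ok]
  15: obs=y cand={1} pick 1 [1->1 ok]
  16: obs=y cand={1} pick 1 [1->1 ok]
  17: obs=x cand={0,2} pick 0 [1->0 ok]
  18: obs=x cand={0,2} pick 2 [0->2 ok]
  19: obs=x cand={0,2} pick 2 [2->2 ok]
  20: obs=x cand={0,2} pick 2 [2->2 ok]
  21: obs=x cand={0,2} pick 0 [2->0 ok]
  22: obs=x cand={0,2} pick 2 [0->2 ok]
  23: obs=x cand={0,2} pick 2 [2->2 ok]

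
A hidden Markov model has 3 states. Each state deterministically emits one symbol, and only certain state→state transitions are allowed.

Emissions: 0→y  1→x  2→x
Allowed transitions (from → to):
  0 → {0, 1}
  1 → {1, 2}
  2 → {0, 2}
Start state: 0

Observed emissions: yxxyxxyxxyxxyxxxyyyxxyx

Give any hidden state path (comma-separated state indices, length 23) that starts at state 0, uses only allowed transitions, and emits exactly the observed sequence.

  [0] y  {0}  => 0  start
  [1] x  {1,2}  => 1  0->1 ok
  [2] x  {1,2}  => 2  1->2 ok
  [3] y  {0}  => 0  2->0 ok
  [4] x  {1,2}  => 1  0->1 ok
  [5] x  {1,2}  => 2  1->2 ok
  [6] y  {0}  => 0  2->0 ok
  [7] x  {1,2}  => 1  0->1 ok
  [8] x  {1,2}  => 2  1->2 ok
  [9] y  {0}  => 0  2->0 ok
  [10] x  {1,2}  => 1  0->1 ok
  [11] x  {1,2}  => 2  1->2 ok
  [12] y  {0}  => 0  2->0 ok
  [13] x  {1,2}  => 1  0->1 ok
  [14] x  {1,2}  => 1  1->1 ok
  [15] x  {1,2}  => 2  1->2 ok
  [16] y  {0}  => 0  2->0 ok
  [17] y  {0}  => 0  0->0 ok
  [18] y  {0}  => 0  0->0 ok
  [19] x  {1,2}  => 1  0->1 ok
  [20] x  {1,2}  => 2  1->2 ok
  [21] y  {0}  => 0  2->0 ok
  [22] x  {1,2}  => 1  0->1 ok

0,1,2,0,1,2,0,1,2,0,1,2,0,1,1,2,0,0,0,1,2,0,1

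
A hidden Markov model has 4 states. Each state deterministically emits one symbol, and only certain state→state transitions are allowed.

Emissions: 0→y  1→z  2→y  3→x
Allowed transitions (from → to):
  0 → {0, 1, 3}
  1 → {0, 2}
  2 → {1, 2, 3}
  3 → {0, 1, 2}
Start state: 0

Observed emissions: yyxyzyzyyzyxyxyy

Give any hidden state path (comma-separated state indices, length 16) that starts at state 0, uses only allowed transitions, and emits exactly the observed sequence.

0,0,3,0,1,0,1,2,2,1,2,3,2,3,2,2

  [0] y  {0,2}  => 0  start
  [1] y  {0,2}  => 0  0->0 ok
  [2] x  {3}  => 3  0->3 ok
  [3] y  {0,2}  => 0  3->0 ok
  [4] z  {1}  => 1  0->1 ok
  [5] y  {0,2}  => 0  1->0 ok
  [6] z  {1}  => 1  0->1 ok
  [7] y  {0,2}  => 2  1->2 ok
  [8] y  {0,2}  => 2  2->2 ok
  [9] z  {1}  => 1  2->1 ok
  [10] y  {0,2}  => 2  1->2 ok
  [11] x  {3}  => 3  2->3 ok
  [12] y  {0,2}  => 2  3->2 ok
  [13] x  {3}  => 3  2->3 ok
  [14] y  {0,2}  => 2  3->2 ok
  [15] y  {0,2}  => 2  2->2 ok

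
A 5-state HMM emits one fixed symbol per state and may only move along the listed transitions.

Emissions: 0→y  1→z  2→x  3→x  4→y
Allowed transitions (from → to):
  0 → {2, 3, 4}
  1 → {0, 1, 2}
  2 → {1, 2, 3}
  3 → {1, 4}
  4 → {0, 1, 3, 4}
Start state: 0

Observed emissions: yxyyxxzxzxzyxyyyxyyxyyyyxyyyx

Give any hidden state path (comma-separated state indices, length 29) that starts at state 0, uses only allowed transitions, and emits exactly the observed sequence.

  [0] y  {0,4}  => 0  start
  [1] x  {2,3}  => 3  0->3 ok
  [2] y  {0,4}  => 4  3->4 ok
  [3] y  {0,4}  => 0  4->0 ok
  [4] x  {2,3}  => 2  0->2 ok
  [5] x  {2,3}  => 3  2->3 ok
  [6] z  {1}  => 1  3->1 ok
  [7] x  {2,3}  => 2  1->2 ok
  [8] z  {1}  => 1  2->1 ok
  [9] x  {2,3}  => 2  1->2 ok
  [10] z  {1}  => 1  2->1 ok
  [11] y  {0,4}  => 0  1->0 ok
  [12] x  {2,3}  => 3  0->3 ok
  [13] y  {0,4}  => 4  3->4 ok
  [14] y  {0,4}  => 0  4->0 ok
  [15] y  {0,4}  => 4  0->4 ok
  [16] x  {2,3}  => 3  4->3 ok
  [17] y  {0,4}  => 4  3->4 ok
  [18] y  {0,4}  => 4  4->4 ok
  [19] x  {2,3}  => 3  4->3 ok
  [20] y  {0,4}  => 4  3->4 ok
  [21] y  {0,4}  => 0  4->0 ok
  [22] y  {0,4}  => 4  0->4 ok
  [23] y  {0,4}  => 0  4->0 ok
  [24] x  {2,3}  => 3  0->3 ok
  [25] y  {0,4}  => 4  3->4 ok
  [26] y  {0,4}  => 4  4->4 ok
  [27] y  {0,4}  => 0  4->0 ok
  [28] x  {2,3}  => 3  0->3 ok

0,3,4,0,2,3,1,2,1,2,1,0,3,4,0,4,3,4,4,3,4,0,4,0,3,4,4,0,3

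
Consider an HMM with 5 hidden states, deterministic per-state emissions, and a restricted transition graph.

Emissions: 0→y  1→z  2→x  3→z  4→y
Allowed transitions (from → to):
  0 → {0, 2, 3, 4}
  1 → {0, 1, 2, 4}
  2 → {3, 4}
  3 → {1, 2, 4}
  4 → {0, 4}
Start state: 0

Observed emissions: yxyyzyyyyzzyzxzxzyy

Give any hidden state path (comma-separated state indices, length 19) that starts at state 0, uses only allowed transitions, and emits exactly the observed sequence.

  pos 0: y in {0,4}, choose 0; start
  pos 1: x in {2}, choose 2; 0->2 ok
  pos 2: y in {0,4}, choose 4; 2->4 ok
  pos 3: y in {0,4}, choose 0; 4->0 ok
  pos 4: z in {1,3}, choose 3; 0->3 ok
  pos 5: y in {0,4}, choose 4; 3->4 ok
  pos 6: y in {0,4}, choose 0; 4->0 ok
  pos 7: y in {0,4}, choose 4; 0->4 ok
  pos 8: y in {0,4}, choose 0; 4->0 ok
  pos 9: z in {1,3}, choose 3; 0->3 ok
  pos 10: z in {1,3}, choose 1; 3->1 ok
  pos 11: y in {0,4}, choose 0; 1->0 ok
  pos 12: z in {1,3}, choose 3; 0->3 ok
  pos 13: x in {2}, choose 2; 3->2 ok
  pos 14: z in {1,3}, choose 3; 2->3 ok
  pos 15: x in {2}, choose 2; 3->2 ok
  pos 16: z in {1,3}, choose 3; 2->3 ok
  pos 17: y in {0,4}, choose 4; 3->4 ok
  pos 18: y in {0,4}, choose 0; 4->0 ok

0,2,4,0,3,4,0,4,0,3,1,0,3,2,3,2,3,4,0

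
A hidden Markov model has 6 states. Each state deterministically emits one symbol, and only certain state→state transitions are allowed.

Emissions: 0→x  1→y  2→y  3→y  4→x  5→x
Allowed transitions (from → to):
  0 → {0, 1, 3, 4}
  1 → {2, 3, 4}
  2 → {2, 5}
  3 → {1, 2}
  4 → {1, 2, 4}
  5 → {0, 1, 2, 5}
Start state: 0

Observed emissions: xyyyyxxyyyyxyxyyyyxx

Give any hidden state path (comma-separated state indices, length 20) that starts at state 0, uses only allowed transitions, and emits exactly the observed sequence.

  pos 0: x in {0,4,5}, choose 0; start
  pos 1: y in {1,2,3}, choose 1; 0->1 ok
  pos 2: y in {1,2,3}, choose 3; 1->3 ok
  pos 3: y in {1,2,3}, choose 1; 3->1 ok
  pos 4: y in {1,2,3}, choose 2; 1->2 ok
  pos 5: x in {0,4,5}, choose 5; 2->5 ok
  pos 6: x in {0,4,5}, choose 5; 5->5 ok
  pos 7: y in {1,2,3}, choose 1; 5->1 ok
  pos 8: y in {1,2,3}, choose 3; 1->3 ok
  pos 9: y in {1,2,3}, choose 2; 3->2 ok
  pos 10: y in {1,2,3}, choose 2; 2->2 ok
  pos 11: x in {0,4,5}, choose 5; 2->5 ok
  pos 12: y in {1,2,3}, choose 2; 5->2 ok
  pos 13: x in {0,4,5}, choose 5; 2->5 ok
  pos 14: y in {1,2,3}, choose 1; 5->1 ok
  pos 15: y in {1,2,3}, choose 2; 1->2 ok
  pos 16: y in {1,2,3}, choose 2; 2->2 ok
  pos 17: y in {1,2,3}, choose 2; 2->2 ok
  pos 18: x in {0,4,5}, choose 5; 2->5 ok
  pos 19: x in {0,4,5}, choose 0; 5->0 ok

0,1,3,1,2,5,5,1,3,2,2,5,2,5,1,2,2,2,5,0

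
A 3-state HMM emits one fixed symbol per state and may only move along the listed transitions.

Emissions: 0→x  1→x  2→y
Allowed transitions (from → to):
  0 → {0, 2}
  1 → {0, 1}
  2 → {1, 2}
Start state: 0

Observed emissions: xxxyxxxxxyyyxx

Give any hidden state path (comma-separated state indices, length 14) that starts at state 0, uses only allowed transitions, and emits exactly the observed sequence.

0,0,0,2,1,1,1,0,0,2,2,2,1,0

  [0] x  {0,1}  => 0  start
  [1] x  {0,1}  => 0  0->0 ok
  [2] x  {0,1}  => 0  0->0 ok
  [3] y  {2}  => 2  0->2 ok
  [4] x  {0,1}  => 1  2->1 ok
  [5] x  {0,1}  => 1  1->1 ok
  [6] x  {0,1}  => 1  1->1 ok
  [7] x  {0,1}  => 0  1->0 ok
  [8] x  {0,1}  => 0  0->0 ok
  [9] y  {2}  => 2  0->2 ok
  [10] y  {2}  => 2  2->2 ok
  [11] y  {2}  => 2  2->2 ok
  [12] x  {0,1}  => 1  2->1 ok
  [13] x  {0,1}  => 0  1->0 ok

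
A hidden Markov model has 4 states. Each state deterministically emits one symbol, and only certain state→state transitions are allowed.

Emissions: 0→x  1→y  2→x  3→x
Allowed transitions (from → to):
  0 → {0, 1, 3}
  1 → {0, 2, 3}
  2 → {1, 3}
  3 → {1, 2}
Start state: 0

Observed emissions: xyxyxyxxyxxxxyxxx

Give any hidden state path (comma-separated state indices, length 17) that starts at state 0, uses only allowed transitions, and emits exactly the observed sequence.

  [0] x  {0,2,3}  => 0  start
  [1] y  {1}  => 1  0->1 ok
  [2] x  {0,2,3}  => 3  1->3 ok
  [3] y  {1}  => 1  3->1 ok
  [4] x  {0,2,3}  => 2  1->2 ok
  [5] y  {1}  => 1  2->1 ok
  [6] x  {0,2,3}  => 0  1->0 ok
  [7] x  {0,2,3}  => 3  0->3 ok
  [8] y  {1}  => 1  3->1 ok
  [9] x  {0,2,3}  => 0  1->0 ok
  [10] x  {0,2,3}  => 0  0->0 ok
  [11] x  {0,2,3}  => 3  0->3 ok
  [12] x  {0,2,3}  => 2  3->2 ok
  [13] y  {1}  => 1  2->1 ok
  [14] x  {0,2,3}  => 0  1->0 ok
  [15] x  {0,2,3}  => 0  0->0 ok
  [16] x  {0,2,3}  => 3  0->3 ok

0,1,3,1,2,1,0,3,1,0,0,3,2,1,0,0,3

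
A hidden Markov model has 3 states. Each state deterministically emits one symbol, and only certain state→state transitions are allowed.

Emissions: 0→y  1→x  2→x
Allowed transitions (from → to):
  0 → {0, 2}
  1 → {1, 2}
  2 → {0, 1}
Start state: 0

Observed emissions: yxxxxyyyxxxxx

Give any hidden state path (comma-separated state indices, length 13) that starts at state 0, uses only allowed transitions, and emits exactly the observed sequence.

0,2,1,1,2,0,0,0,2,1,2,1,1

  t0 'y' -> {0}, take 0 (start)
  t1 'x' -> {1,2}, take 2 (0->2 ok)
  t2 'x' -> {1,2}, take 1 (2->1 ok)
  t3 'x' -> {1,2}, take 1 (1->1 ok)
  t4 'x' -> {1,2}, take 2 (1->2 ok)
  t5 'y' -> {0}, take 0 (2->0 ok)
  t6 'y' -> {0}, take 0 (0->0 ok)
  t7 'y' -> {0}, take 0 (0->0 ok)
  t8 'x' -> {1,2}, take 2 (0->2 ok)
  t9 'x' -> {1,2}, take 1 (2->1 ok)
  t10 'x' -> {1,2}, take 2 (1->2 ok)
  t11 'x' -> {1,2}, take 1 (2->1 ok)
  t12 'x' -> {1,2}, take 1 (1->1 ok)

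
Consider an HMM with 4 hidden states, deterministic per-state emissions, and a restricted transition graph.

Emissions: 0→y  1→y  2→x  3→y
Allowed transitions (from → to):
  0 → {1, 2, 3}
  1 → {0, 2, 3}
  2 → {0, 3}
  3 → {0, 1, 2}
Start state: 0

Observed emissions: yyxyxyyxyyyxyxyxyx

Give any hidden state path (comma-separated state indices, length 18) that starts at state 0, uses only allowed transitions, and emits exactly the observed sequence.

  t0 'y' -> {0,1,3}, take 0 (start)
  t1 'y' -> {0,1,3}, take 1 (0->1 ok)
  t2 'x' -> {2}, take 2 (1->2 ok)
  t3 'y' -> {0,1,3}, take 3 (2->3 ok)
  t4 'x' -> {2}, take 2 (3->2 ok)
  t5 'y' -> {0,1,3}, take 3 (2->3 ok)
  t6 'y' -> {0,1,3}, take 1 (3->1 ok)
  t7 'x' -> {2}, take 2 (1->2 ok)
  t8 'y' -> {0,1,3}, take 0 (2->0 ok)
  t9 'y' -> {0,1,3}, take 1 (0->1 ok)
  t10 'y' -> {0,1,3}, take 0 (1->0 ok)
  t11 'x' -> {2}, take 2 (0->2 ok)
  t12 'y' -> {0,1,3}, take 0 (2->0 ok)
  t13 'x' -> {2}, take 2 (0->2 ok)
  t14 'y' -> {0,1,3}, take 3 (2->3 ok)
  t15 'x' -> {2}, take 2 (3->2 ok)
  t16 'y' -> {0,1,3}, take 0 (2->0 ok)
  t17 'x' -> {2}, take 2 (0->2 ok)

0,1,2,3,2,3,1,2,0,1,0,2,0,2,3,2,0,2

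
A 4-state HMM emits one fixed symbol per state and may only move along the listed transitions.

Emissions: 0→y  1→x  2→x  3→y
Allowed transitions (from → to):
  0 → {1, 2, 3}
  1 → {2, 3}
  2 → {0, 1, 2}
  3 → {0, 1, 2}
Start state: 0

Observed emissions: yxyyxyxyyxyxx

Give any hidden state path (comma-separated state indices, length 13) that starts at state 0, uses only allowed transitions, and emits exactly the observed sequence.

0,1,3,0,1,3,2,0,3,1,3,2,2

  [0] y  {0,3}  => 0  start
  [1] x  {1,2}  => 1  0->1 ok
  [2] y  {0,3}  => 3  1->3 ok
  [3] y  {0,3}  => 0  3->0 ok
  [4] x  {1,2}  => 1  0->1 ok
  [5] y  {0,3}  => 3  1->3 ok
  [6] x  {1,2}  => 2  3->2 ok
  [7] y  {0,3}  => 0  2->0 ok
  [8] y  {0,3}  => 3  0->3 ok
  [9] x  {1,2}  => 1  3->1 ok
  [10] y  {0,3}  => 3  1->3 ok
  [11] x  {1,2}  => 2  3->2 ok
  [12] x  {1,2}  => 2  2->2 ok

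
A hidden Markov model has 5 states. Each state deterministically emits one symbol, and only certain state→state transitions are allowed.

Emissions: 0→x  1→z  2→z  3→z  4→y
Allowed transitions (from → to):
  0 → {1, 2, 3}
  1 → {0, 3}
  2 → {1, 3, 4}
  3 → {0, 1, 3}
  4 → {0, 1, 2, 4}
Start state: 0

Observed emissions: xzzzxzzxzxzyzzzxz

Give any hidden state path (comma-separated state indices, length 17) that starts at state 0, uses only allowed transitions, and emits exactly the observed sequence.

  t0 'x' -> {0}, take 0 (start)
  t1 'z' -> {1,2,3}, take 2 (0->2 ok)
  t2 'z' -> {1,2,3}, take 1 (2->1 ok)
  t3 'z' -> {1,2,3}, take 3 (1->3 ok)
  t4 'x' -> {0}, take 0 (3->0 ok)
  t5 'z' -> {1,2,3}, take 2 (0->2 ok)
  t6 'z' -> {1,2,3}, take 1 (2->1 ok)
  t7 'x' -> {0}, take 0 (1->0 ok)
  t8 'z' -> {1,2,3}, take 3 (0->3 ok)
  t9 'x' -> {0}, take 0 (3->0 ok)
  t10 'z' -> {1,2,3}, take 2 (0->2 ok)
  t11 'y' -> {4}, take 4 (2->4 ok)
  t12 'z' -> {1,2,3}, take 1 (4->1 ok)
  t13 'z' -> {1,2,3}, take 3 (1->3 ok)
  t14 'z' -> {1,2,3}, take 1 (3->1 ok)
  t15 'x' -> {0}, take 0 (1->0 ok)
  t16 'z' -> {1,2,3}, take 1 (0->1 ok)

0,2,1,3,0,2,1,0,3,0,2,4,1,3,1,0,1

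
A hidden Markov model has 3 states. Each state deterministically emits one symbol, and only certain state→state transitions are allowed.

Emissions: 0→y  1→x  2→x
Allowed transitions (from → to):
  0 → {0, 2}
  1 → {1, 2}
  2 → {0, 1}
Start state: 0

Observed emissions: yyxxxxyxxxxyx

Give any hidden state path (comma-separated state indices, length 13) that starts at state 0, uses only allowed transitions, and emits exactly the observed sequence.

0,0,2,1,1,2,0,2,1,1,2,0,2

  0: obs=y cand={0} pick 0 [start]
  1: obs=y cand={0} pick 0 [0->0 ok]
  2: obs=x cand={1,2} pick 2 [0->2 ok]
  3: obs=x cand={1,2} pick 1 [2->1 ok]
  4: obs=x cand={1,2} pick 1 [1->1 ok]
  5: obs=x cand={1,2} pick 2 [1->2 ok]
  6: obs=y cand={0} pick 0 [2->0 ok]
  7: obs=x cand={1,2} pick 2 [0->2 ok]
  8: obs=x cand={1,2} pick 1 [2->1 ok]
  9: obs=x cand={1,2} pick 1 [1->1 ok]
  10: obs=x cand={1,2} pick 2 [1->2 ok]
  11: obs=y cand={0} pick 0 [2->0 ok]
  12: obs=x cand={1,2} pick 2 [0->2 ok]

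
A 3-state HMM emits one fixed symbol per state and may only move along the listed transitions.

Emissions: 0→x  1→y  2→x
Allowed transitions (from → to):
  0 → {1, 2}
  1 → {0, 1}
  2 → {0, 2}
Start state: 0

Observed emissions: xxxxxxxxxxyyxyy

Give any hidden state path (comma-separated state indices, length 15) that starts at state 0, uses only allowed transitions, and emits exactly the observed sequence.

0,2,2,0,2,2,2,2,2,0,1,1,0,1,1

  0: obs=x cand={0,2} pick 0 [start]
  1: obs=x cand={0,2} pick 2 [0->2 ok]
  2: obs=x cand={0,2} pick 2 [2->2 ok]
  3: obs=x cand={0,2} pick 0 [2->0 ok]
  4: obs=x cand={0,2} pick 2 [0->2 ok]
  5: obs=x cand={0,2} pick 2 [2->2 ok]
  6: obs=x cand={0,2} pick 2 [2->2 ok]
  7: obs=x cand={0,2} pick 2 [2->2 ok]
  8: obs=x cand={0,2} pick 2 [2->2 ok]
  9: obs=x cand={0,2} pick 0 [2->0 ok]
  10: obs=y cand={1} pick 1 [0->1 ok]
  11: obs=y cand={1} pick 1 [1->1 ok]
  12: obs=x cand={0,2} pick 0 [1->0 ok]
  13: obs=y cand={1} pick 1 [0->1 ok]
  14: obs=y cand={1} pick 1 [1->1 ok]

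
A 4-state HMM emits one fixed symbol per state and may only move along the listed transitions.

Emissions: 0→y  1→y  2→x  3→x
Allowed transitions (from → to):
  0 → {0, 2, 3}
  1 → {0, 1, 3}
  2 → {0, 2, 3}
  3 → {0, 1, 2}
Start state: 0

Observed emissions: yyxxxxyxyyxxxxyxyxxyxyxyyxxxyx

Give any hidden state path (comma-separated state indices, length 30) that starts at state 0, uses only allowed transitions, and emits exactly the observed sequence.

  pos 0: y in {0,1}, choose 0; start
  pos 1: y in {0,1}, choose 0; 0->0 ok
  pos 2: x in {2,3}, choose 3; 0->3 ok
  pos 3: x in {2,3}, choose 2; 3->2 ok
  pos 4: x in {2,3}, choose 2; 2->2 ok
  pos 5: x in {2,3}, choose 3; 2->3 ok
  pos 6: y in {0,1}, choose 1; 3->1 ok
  pos 7: x in {2,3}, choose 3; 1->3 ok
  pos 8: y in {0,1}, choose 1; 3->1 ok
  pos 9: y in {0,1}, choose 0; 1->0 ok
  pos 10: x in {2,3}, choose 2; 0->2 ok
  pos 11: x in {2,3}, choose 2; 2->2 ok
  pos 12: x in {2,3}, choose 2; 2->2 ok
  pos 13: x in {2,3}, choose 3; 2->3 ok
  pos 14: y in {0,1}, choose 1; 3->1 ok
  pos 15: x in {2,3}, choose 3; 1->3 ok
  pos 16: y in {0,1}, choose 0; 3->0 ok
  pos 17: x in {2,3}, choose 2; 0->2 ok
  pos 18: x in {2,3}, choose 3; 2->3 ok
  pos 19: y in {0,1}, choose 0; 3->0 ok
  pos 20: x in {2,3}, choose 2; 0->2 ok
  pos 21: y in {0,1}, choose 0; 2->0 ok
  pos 22: x in {2,3}, choose 3; 0->3 ok
  pos 23: y in {0,1}, choose 1; 3->1 ok
  pos 24: y in {0,1}, choose 0; 1->0 ok
  pos 25: x in {2,3}, choose 2; 0->2 ok
  pos 26: x in {2,3}, choose 2; 2->2 ok
  pos 27: x in {2,3}, choose 3; 2->3 ok
  pos 28: y in {0,1}, choose 0; 3->0 ok
  pos 29: x in {2,3}, choose 2; 0->2 ok

0,0,3,2,2,3,1,3,1,0,2,2,2,3,1,3,0,2,3,0,2,0,3,1,0,2,2,3,0,2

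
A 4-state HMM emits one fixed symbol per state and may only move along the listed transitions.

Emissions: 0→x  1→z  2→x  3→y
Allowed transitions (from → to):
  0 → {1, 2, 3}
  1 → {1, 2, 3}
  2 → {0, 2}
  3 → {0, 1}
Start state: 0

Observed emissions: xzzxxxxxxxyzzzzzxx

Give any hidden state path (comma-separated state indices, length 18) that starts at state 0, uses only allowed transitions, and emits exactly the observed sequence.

  t0 'x' -> {0,2}, take 0 (start)
  t1 'z' -> {1}, take 1 (0->1 ok)
  t2 'z' -> {1}, take 1 (1->1 ok)
  t3 'x' -> {0,2}, take 2 (1->2 ok)
  t4 'x' -> {0,2}, take 2 (2->2 ok)
  t5 'x' -> {0,2}, take 2 (2->2 ok)
  t6 'x' -> {0,2}, take 0 (2->0 ok)
  t7 'x' -> {0,2}, take 2 (0->2 ok)
  t8 'x' -> {0,2}, take 2 (2->2 ok)
  t9 'x' -> {0,2}, take 0 (2->0 ok)
  t10 'y' -> {3}, take 3 (0->3 ok)
  t11 'z' -> {1}, take 1 (3->1 ok)
  t12 'z' -> {1}, take 1 (1->1 ok)
  t13 'z' -> {1}, take 1 (1->1 ok)
  t14 'z' -> {1}, take 1 (1->1 ok)
  t15 'z' -> {1}, take 1 (1->1 ok)
  t16 'x' -> {0,2}, take 2 (1->2 ok)
  t17 'x' -> {0,2}, take 0 (2->0 ok)

0,1,1,2,2,2,0,2,2,0,3,1,1,1,1,1,2,0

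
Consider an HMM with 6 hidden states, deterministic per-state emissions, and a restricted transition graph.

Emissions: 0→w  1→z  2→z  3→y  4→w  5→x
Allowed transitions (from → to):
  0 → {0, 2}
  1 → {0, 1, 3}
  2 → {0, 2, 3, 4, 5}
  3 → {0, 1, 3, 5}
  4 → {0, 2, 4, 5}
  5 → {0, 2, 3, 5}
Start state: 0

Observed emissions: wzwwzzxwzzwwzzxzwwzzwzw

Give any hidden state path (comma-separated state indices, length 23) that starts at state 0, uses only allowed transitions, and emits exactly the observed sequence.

  [0] w  {0,4}  => 0  start
  [1] z  {1,2}  => 2  0->2 ok
  [2] w  {0,4}  => 4  2->4 ok
  [3] w  {0,4}  => 0  4->0 ok
  [4] z  {1,2}  => 2  0->2 ok
  [5] z  {1,2}  => 2  2->2 ok
  [6] x  {5}  => 5  2->5 ok
  [7] w  {0,4}  => 0  5->0 ok
  [8] z  {1,2}  => 2  0->2 ok
  [9] z  {1,2}  => 2  2->2 ok
  [10] w  {0,4}  => 4  2->4 ok
  [11] w  {0,4}  => 4  4->4 ok
  [12] z  {1,2}  => 2  4->2 ok
  [13] z  {1,2}  => 2  2->2 ok
  [14] x  {5}  => 5  2->5 ok
  [15] z  {1,2}  => 2  5->2 ok
  [16] w  {0,4}  => 0  2->0 ok
  [17] w  {0,4}  => 0  0->0 ok
  [18] z  {1,2}  => 2  0->2 ok
  [19] z  {1,2}  => 2  2->2 ok
  [20] w  {0,4}  => 0  2->0 ok
  [21] z  {1,2}  => 2  0->2 ok
  [22] w  {0,4}  => 4  2->4 ok

0,2,4,0,2,2,5,0,2,2,4,4,2,2,5,2,0,0,2,2,0,2,4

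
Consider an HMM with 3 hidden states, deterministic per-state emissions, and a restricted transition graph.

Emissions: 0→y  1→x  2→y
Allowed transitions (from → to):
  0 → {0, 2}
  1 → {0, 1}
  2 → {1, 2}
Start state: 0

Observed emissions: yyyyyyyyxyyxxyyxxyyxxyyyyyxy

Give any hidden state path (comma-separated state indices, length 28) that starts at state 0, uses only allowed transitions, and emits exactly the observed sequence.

  0: obs=y cand={0,2} pick 0 [start]
  1: obs=y cand={0,2} pick 0 [0->0 ok]
  2: obs=y cand={0,2} pick 2 [0->2 ok]
  3: obs=y cand={0,2} pick 2 [2->2 ok]
  4: obs=y cand={0,2} pick 2 [2->2 ok]
  5: obs=y cand={0,2} pick 2 [2->2 ok]
  6: obs=y cand={0,2} pick 2 [2->2 ok]
  7: obs=y cand={0,2} pick 2 [2->2 ok]
  8: obs=x cand={1} pick 1 [2->1 ok]
  9: obs=y cand={0,2} pick 0 [1->0 ok]
  10: obs=y cand={0,2} pick 2 [0->2 ok]
  11: obs=x cand={1} pick 1 [2->1 ok]
  12: obs=x cand={1} pick 1 [1->1 ok]
  13: obs=y cand={0,2} pick 0 [1->0 ok]
  14: obs=y cand={0,2} pick 2 [0->2 ok]
  15: obs=x cand={1} pick 1 [2->1 ok]
  16: obs=x cand={1} pick 1 [1->1 ok]
  17: obs=y cand={0,2} pick 0 [1->0 ok]
  18: obs=y cand={0,2} pick 2 [0->2 ok]
  19: obs=x cand={1} pick 1 [2->1 ok]
  20: obs=x cand={1} pick 1 [1->1 ok]
  21: obs=y cand={0,2} pick 0 [1->0 ok]
  22: obs=y cand={0,2} pick 0 [0->0 ok]
  23: obs=y cand={0,2} pick 0 [0->0 ok]
  24: obs=y cand={0,2} pick 0 [0->0 ok]
  25: obs=y cand={0,2} pick 2 [0->2 ok]
  26: obs=x cand={1} pick 1 [2->1 ok]
  27: obs=y cand={0,2} pick 0 [1->0 ok]

0,0,2,2,2,2,2,2,1,0,2,1,1,0,2,1,1,0,2,1,1,0,0,0,0,2,1,0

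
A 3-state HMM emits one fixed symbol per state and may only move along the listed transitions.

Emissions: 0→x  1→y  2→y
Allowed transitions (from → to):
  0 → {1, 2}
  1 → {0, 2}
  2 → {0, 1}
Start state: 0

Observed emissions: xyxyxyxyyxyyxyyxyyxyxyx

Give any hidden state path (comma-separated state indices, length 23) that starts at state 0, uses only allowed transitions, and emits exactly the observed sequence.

0,2,0,1,0,2,0,2,1,0,2,1,0,1,2,0,2,1,0,1,0,1,0

  pos 0: x in {0}, choose 0; start
  pos 1: y in {1,2}, choose 2; 0->2 ok
  pos 2: x in {0}, choose 0; 2->0 ok
  pos 3: y in {1,2}, choose 1; 0->1 ok
  pos 4: x in {0}, choose 0; 1->0 ok
  pos 5: y in {1,2}, choose 2; 0->2 ok
  pos 6: x in {0}, choose 0; 2->0 ok
  pos 7: y in {1,2}, choose 2; 0->2 ok
  pos 8: y in {1,2}, choose 1; 2->1 ok
  pos 9: x in {0}, choose 0; 1->0 ok
  pos 10: y in {1,2}, choose 2; 0->2 ok
  pos 11: y in {1,2}, choose 1; 2->1 ok
  pos 12: x in {0}, choose 0; 1->0 ok
  pos 13: y in {1,2}, choose 1; 0->1 ok
  pos 14: y in {1,2}, choose 2; 1->2 ok
  pos 15: x in {0}, choose 0; 2->0 ok
  pos 16: y in {1,2}, choose 2; 0->2 ok
  pos 17: y in {1,2}, choose 1; 2->1 ok
  pos 18: x in {0}, choose 0; 1->0 ok
  pos 19: y in {1,2}, choose 1; 0->1 ok
  pos 20: x in {0}, choose 0; 1->0 ok
  pos 21: y in {1,2}, choose 1; 0->1 ok
  pos 22: x in {0}, choose 0; 1->0 ok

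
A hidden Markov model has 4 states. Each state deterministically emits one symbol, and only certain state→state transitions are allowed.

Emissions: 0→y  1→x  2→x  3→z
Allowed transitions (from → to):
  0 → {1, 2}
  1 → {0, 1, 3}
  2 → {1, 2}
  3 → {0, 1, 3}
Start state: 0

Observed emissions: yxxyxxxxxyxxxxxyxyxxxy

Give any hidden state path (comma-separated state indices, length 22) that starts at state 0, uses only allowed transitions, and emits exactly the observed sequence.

0,2,1,0,2,2,2,1,1,0,2,2,2,1,1,0,1,0,2,2,1,0

  pos 0: y in {0}, choose 0; start
  pos 1: x in {1,2}, choose 2; 0->2 ok
  pos 2: x in {1,2}, choose 1; 2->1 ok
  pos 3: y in {0}, choose 0; 1->0 ok
  pos 4: x in {1,2}, choose 2; 0->2 ok
  pos 5: x in {1,2}, choose 2; 2->2 ok
  pos 6: x in {1,2}, choose 2; 2->2 ok
  pos 7: x in {1,2}, choose 1; 2->1 ok
  pos 8: x in {1,2}, choose 1; 1->1 ok
  pos 9: y in {0}, choose 0; 1->0 ok
  pos 10: x in {1,2}, choose 2; 0->2 ok
  pos 11: x in {1,2}, choose 2; 2->2 ok
  pos 12: x in {1,2}, choose 2; 2->2 ok
  pos 13: x in {1,2}, choose 1; 2->1 ok
  pos 14: x in {1,2}, choose 1; 1->1 ok
  pos 15: y in {0}, choose 0; 1->0 ok
  pos 16: x in {1,2}, choose 1; 0->1 ok
  pos 17: y in {0}, choose 0; 1->0 ok
  pos 18: x in {1,2}, choose 2; 0->2 ok
  pos 19: x in {1,2}, choose 2; 2->2 ok
  pos 20: x in {1,2}, choose 1; 2->1 ok
  pos 21: y in {0}, choose 0; 1->0 ok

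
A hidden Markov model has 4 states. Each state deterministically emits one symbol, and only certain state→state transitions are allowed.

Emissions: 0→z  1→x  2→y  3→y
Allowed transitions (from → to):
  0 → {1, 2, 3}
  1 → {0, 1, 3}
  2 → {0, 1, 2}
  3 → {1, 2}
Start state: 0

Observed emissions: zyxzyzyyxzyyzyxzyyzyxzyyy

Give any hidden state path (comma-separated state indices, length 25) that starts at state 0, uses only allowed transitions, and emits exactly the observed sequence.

0,3,1,0,2,0,3,2,1,0,3,2,0,3,1,0,2,2,0,3,1,0,3,2,2

  [0] z  {0}  => 0  start
  [1] y  {2,3}  => 3  0->3 ok
  [2] x  {1}  => 1  3->1 ok
  [3] z  {0}  => 0  1->0 ok
  [4] y  {2,3}  => 2  0->2 ok
  [5] z  {0}  => 0  2->0 ok
  [6] y  {2,3}  => 3  0->3 ok
  [7] y  {2,3}  => 2  3->2 ok
  [8] x  {1}  => 1  2->1 ok
  [9] z  {0}  => 0  1->0 ok
  [10] y  {2,3}  => 3  0->3 ok
  [11] y  {2,3}  => 2  3->2 ok
  [12] z  {0}  => 0  2->0 ok
  [13] y  {2,3}  => 3  0->3 ok
  [14] x  {1}  => 1  3->1 ok
  [15] z  {0}  => 0  1->0 ok
  [16] y  {2,3}  => 2  0->2 ok
  [17] y  {2,3}  => 2  2->2 ok
  [18] z  {0}  => 0  2->0 ok
  [19] y  {2,3}  => 3  0->3 ok
  [20] x  {1}  => 1  3->1 ok
  [21] z  {0}  => 0  1->0 ok
  [22] y  {2,3}  => 3  0->3 ok
  [23] y  {2,3}  => 2  3->2 ok
  [24] y  {2,3}  => 2  2->2 ok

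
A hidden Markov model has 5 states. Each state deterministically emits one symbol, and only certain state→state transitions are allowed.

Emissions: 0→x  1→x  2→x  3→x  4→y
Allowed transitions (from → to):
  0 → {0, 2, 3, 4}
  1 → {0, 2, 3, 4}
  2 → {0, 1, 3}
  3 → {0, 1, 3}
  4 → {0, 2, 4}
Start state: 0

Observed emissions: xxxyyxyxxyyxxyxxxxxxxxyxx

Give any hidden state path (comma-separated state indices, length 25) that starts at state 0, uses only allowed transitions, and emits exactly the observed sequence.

  0: obs=x cand={0,1,2,3} pick 0 [start]
  1: obs=x cand={0,1,2,3} pick 2 [0->2 ok]
  2: obs=x cand={0,1,2,3} pick 1 [2->1 ok]
  3: obs=y cand={4} pick 4 [1->4 ok]
  4: obs=y cand={4} pick 4 [4->4 ok]
  5: obs=x cand={0,1,2,3} pick 0 [4->0 ok]
  6: obs=y cand={4} pick 4 [0->4 ok]
  7: obs=x cand={0,1,2,3} pick 2 [4->2 ok]
  8: obs=x cand={0,1,2,3} pick 0 [2->0 ok]
  9: obs=y cand={4} pick 4 [0->4 ok]
  10: obs=y cand={4} pick 4 [4->4 ok]
  11: obs=x cand={0,1,2,3} pick 2 [4->2 ok]
  12: obs=x cand={0,1,2,3} pick 1 [2->1 ok]
  13: obs=y cand={4} pick 4 [1->4 ok]
  14: obs=x cand={0,1,2,3} pick 0 [4->0 ok]
  15: obs=x cand={0,1,2,3} pick 0 [0->0 ok]
  16: obs=x cand={0,1,2,3} pick 3 [0->3 ok]
  17: obs=x cand={0,1,2,3} pick 1 [3->1 ok]
  18: obs=x cand={0,1,2,3} pick 2 [1->2 ok]
  19: obs=x cand={0,1,2,3} pick 1 [2->1 ok]
  20: obs=x cand={0,1,2,3} pick 2 [1->2 ok]
  21: obs=x cand={0,1,2,3} pick 0 [2->0 ok]
  22: obs=y cand={4} pick 4 [0->4 ok]
  23: obs=x cand={0,1,2,3} pick 2 [4->2 ok]
  24: obs=x cand={0,1,2,3} pick 3 [2->3 ok]

0,2,1,4,4,0,4,2,0,4,4,2,1,4,0,0,3,1,2,1,2,0,4,2,3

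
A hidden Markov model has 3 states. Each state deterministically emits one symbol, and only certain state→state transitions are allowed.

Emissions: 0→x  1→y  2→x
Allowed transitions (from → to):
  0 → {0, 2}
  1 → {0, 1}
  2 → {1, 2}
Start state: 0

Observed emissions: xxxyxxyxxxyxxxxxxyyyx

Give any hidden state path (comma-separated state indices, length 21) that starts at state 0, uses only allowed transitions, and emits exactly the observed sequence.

0,0,2,1,0,2,1,0,2,2,1,0,0,0,2,2,2,1,1,1,0

  t0 'x' -> {0,2}, take 0 (start)
  t1 'x' -> {0,2}, take 0 (0->0 ok)
  t2 'x' -> {0,2}, take 2 (0->2 ok)
  t3 'y' -> {1}, take 1 (2->1 ok)
  t4 'x' -> {0,2}, take 0 (1->0 ok)
  t5 'x' -> {0,2}, take 2 (0->2 ok)
  t6 'y' -> {1}, take 1 (2->1 ok)
  t7 'x' -> {0,2}, take 0 (1->0 ok)
  t8 'x' -> {0,2}, take 2 (0->2 ok)
  t9 'x' -> {0,2}, take 2 (2->2 ok)
  t10 'y' -> {1}, take 1 (2->1 ok)
  t11 'x' -> {0,2}, take 0 (1->0 ok)
  t12 'x' -> {0,2}, take 0 (0->0 ok)
  t13 'x' -> {0,2}, take 0 (0->0 ok)
  t14 'x' -> {0,2}, take 2 (0->2 ok)
  t15 'x' -> {0,2}, take 2 (2->2 ok)
  t16 'x' -> {0,2}, take 2 (2->2 ok)
  t17 'y' -> {1}, take 1 (2->1 ok)
  t18 'y' -> {1}, take 1 (1->1 ok)
  t19 'y' -> {1}, take 1 (1->1 ok)
  t20 'x' -> {0,2}, take 0 (1->0 ok)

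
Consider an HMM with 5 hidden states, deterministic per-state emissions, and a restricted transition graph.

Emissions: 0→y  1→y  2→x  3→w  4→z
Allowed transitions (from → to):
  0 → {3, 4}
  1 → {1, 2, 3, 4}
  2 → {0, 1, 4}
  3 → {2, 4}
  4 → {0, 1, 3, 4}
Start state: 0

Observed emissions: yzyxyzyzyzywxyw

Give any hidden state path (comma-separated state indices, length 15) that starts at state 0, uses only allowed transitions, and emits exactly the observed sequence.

0,4,1,2,0,4,1,4,0,4,1,3,2,1,3

  pos 0: y in {0,1}, choose 0; start
  pos 1: z in {4}, choose 4; 0->4 ok
  pos 2: y in {0,1}, choose 1; 4->1 ok
  pos 3: x in {2}, choose 2; 1->2 ok
  pos 4: y in {0,1}, choose 0; 2->0 ok
  pos 5: z in {4}, choose 4; 0->4 ok
  pos 6: y in {0,1}, choose 1; 4->1 ok
  pos 7: z in {4}, choose 4; 1->4 ok
  pos 8: y in {0,1}, choose 0; 4->0 ok
  pos 9: z in {4}, choose 4; 0->4 ok
  pos 10: y in {0,1}, choose 1; 4->1 ok
  pos 11: w in {3}, choose 3; 1->3 ok
  pos 12: x in {2}, choose 2; 3->2 ok
  pos 13: y in {0,1}, choose 1; 2->1 ok
  pos 14: w in {3}, choose 3; 1->3 ok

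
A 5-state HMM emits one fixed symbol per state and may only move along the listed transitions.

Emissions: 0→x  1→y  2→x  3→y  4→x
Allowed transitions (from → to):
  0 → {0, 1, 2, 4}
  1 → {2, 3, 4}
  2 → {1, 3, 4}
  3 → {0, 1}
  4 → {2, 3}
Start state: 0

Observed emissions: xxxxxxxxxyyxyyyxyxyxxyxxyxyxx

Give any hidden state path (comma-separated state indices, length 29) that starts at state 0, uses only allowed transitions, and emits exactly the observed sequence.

  t0 'x' -> {0,2,4}, take 0 (start)
  t1 'x' -> {0,2,4}, take 2 (0->2 ok)
  t2 'x' -> {0,2,4}, take 4 (2->4 ok)
  t3 'x' -> {0,2,4}, take 2 (4->2 ok)
  t4 'x' -> {0,2,4}, take 4 (2->4 ok)
  t5 'x' -> {0,2,4}, take 2 (4->2 ok)
  t6 'x' -> {0,2,4}, take 4 (2->4 ok)
  t7 'x' -> {0,2,4}, take 2 (4->2 ok)
  t8 'x' -> {0,2,4}, take 4 (2->4 ok)
  t9 'y' -> {1,3}, take 3 (4->3 ok)
  t10 'y' -> {1,3}, take 1 (3->1 ok)
  t11 'x' -> {0,2,4}, take 2 (1->2 ok)
  t12 'y' -> {1,3}, take 1 (2->1 ok)
  t13 'y' -> {1,3}, take 3 (1->3 ok)
  t14 'y' -> {1,3}, take 1 (3->1 ok)
  t15 'x' -> {0,2,4}, take 2 (1->2 ok)
  t16 'y' -> {1,3}, take 1 (2->1 ok)
  t17 'x' -> {0,2,4}, take 2 (1->2 ok)
  t18 'y' -> {1,3}, take 1 (2->1 ok)
  t19 'x' -> {0,2,4}, take 4 (1->4 ok)
  t20 'x' -> {0,2,4}, take 2 (4->2 ok)
  t21 'y' -> {1,3}, take 1 (2->1 ok)
  t22 'x' -> {0,2,4}, take 4 (1->4 ok)
  t23 'x' -> {0,2,4}, take 2 (4->2 ok)
  t24 'y' -> {1,3}, take 1 (2->1 ok)
  t25 'x' -> {0,2,4}, take 4 (1->4 ok)
  t26 'y' -> {1,3}, take 3 (4->3 ok)
  t27 'x' -> {0,2,4}, take 0 (3->0 ok)
  t28 'x' -> {0,2,4}, take 0 (0->0 ok)

0,2,4,2,4,2,4,2,4,3,1,2,1,3,1,2,1,2,1,4,2,1,4,2,1,4,3,0,0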